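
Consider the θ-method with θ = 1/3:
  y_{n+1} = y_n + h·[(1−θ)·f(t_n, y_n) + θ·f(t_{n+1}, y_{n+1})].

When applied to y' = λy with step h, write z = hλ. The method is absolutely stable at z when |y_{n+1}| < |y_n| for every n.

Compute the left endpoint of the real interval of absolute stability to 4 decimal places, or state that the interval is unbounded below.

Test eqn y'=λy, z=hλ:
  y_{n+1} = y_n + z·[2/3·y_n + 1/3·y_{n+1}] ⇒ (1 − 1/3z)y_{n+1} = (1 + 2/3z)y_n
  R(z) = (1 + 2/3z)/(1 − 1/3z).

Find x<0 with |R(x)|<1.
x=-0.51: |R|=0.5641
R=−1: 1+2/3x = −1+1/3x ⇒ -1/3x=2 ⇒ x=2/(-1/3)=-6.0000
Confirm numerically:
  x=-5.017: |R|=0.87739 <1
  x=-4.662: |R|=0.82537 <1
  x=-3.887: |R|=0.69319 <1
  x=-3.251: |R|=0.56023 <1
  x=-6.562: |R|=1.05877 >1
  x=-6.506: |R|=1.05323 >1
  x=-6.053: |R|=1.00585 >1
So |R|<1 on (-6.0000, 0).

left endpoint -6.0000.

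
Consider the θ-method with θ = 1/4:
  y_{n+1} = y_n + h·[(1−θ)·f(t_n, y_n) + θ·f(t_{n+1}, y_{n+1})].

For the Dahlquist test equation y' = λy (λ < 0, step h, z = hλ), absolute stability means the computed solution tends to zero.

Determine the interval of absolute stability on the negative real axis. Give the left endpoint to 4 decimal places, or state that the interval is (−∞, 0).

(-4.0000, 0).

With y'=λy (z=hλ):
  y_{n+1} = y_n + z·[3/4·y_n + 1/4·y_{n+1}] ⇒ (1 − 1/4z)y_{n+1} = (1 + 3/4z)y_n
  ⇒ R(z) = (1 + 3/4z)/(1 − 1/4z).

Find x<0 with |R(x)|<1.
x=-1.45: |R|=0.0642
R=−1: 1+3/4x = −1+1/4x ⇒ -1/2x=2 ⇒ x=2/(-1/2)=-4.0000
Confirm numerically:
  x=-3.961: |R|=0.99020 <1
  x=-3.417: |R|=0.84279 <1
  x=-2.453: |R|=0.52053 <1
  x=-2.132: |R|=0.39074 <1
  x=-4.187: |R|=1.04568 >1
  x=-4.097: |R|=1.02396 >1
  x=-4.065: |R|=1.01612 >1
So |R|<1 on (-4.0000, 0).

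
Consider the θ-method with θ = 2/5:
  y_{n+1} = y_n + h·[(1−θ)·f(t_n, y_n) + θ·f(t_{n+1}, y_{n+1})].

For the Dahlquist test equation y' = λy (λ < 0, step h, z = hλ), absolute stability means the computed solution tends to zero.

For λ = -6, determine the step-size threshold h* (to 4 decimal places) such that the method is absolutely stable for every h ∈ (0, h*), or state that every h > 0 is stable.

(-10.0000,0); λ=-6 ⇒ h* = (10)/6 = 1.6667.

Test eqn y'=λy, z=hλ:
  y_{n+1} = y_n + z·[3/5·y_n + 2/5·y_{n+1}] ⇒ (1 − 2/5z)y_{n+1} = (1 + 3/5z)y_n
  so R(z) = (1 + 3/5z)/(1 − 2/5z).

Need |R(x)|<1, x<0.
x=-1.54: |R|=0.0470
R=−1: 1+3/5x = −1+2/5x ⇒ -1/5x=2 ⇒ x=2/(-1/5)=-10.0000
Confirm numerically:
  x=-9.507: |R|=0.97947 <1
  x=-8.201: |R|=0.91594 <1
  x=-5.452: |R|=0.71403 <1
  x=-10.329: |R|=1.01282 >1
  x=-10.290: |R|=1.01134 >1
  x=-10.075: |R|=1.00298 >1
Stable set (-10.0000, 0).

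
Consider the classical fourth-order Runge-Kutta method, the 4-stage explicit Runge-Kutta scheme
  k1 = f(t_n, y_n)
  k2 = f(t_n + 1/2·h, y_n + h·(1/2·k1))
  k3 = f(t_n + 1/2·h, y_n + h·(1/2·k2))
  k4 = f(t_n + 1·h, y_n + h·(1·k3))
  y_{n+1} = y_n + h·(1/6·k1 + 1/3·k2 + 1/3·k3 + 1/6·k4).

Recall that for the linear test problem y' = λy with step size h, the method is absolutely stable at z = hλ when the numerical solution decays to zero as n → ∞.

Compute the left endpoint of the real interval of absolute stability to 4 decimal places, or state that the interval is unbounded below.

Set f=λy, z=hλ:
  order 4, 4-stage ⇒ R(z)=1+z+z^2/2+z^3/6+z^4/24
  (e.g. R(-1.45)=0.27733, |R|=0.27733)

Boundary: |R(x)|=1, x<0.
x=-1.45: |R|=0.2773
|R(-3.02)|=1.4155 |R(-1.59)|=0.2704 |R(-0.65)|=0.5229
Bisect:
  x_lo=-3.1867 |R|=1.7941  x_hi=-0.3818 |R|=0.6827
  mid=-1.78422 |R|=0.28310 →hi
  mid=-2.48545 |R|=0.63436 →hi
  mid=-2.83607 |R|=1.07929 →lo
  mid=-2.66076 |R|=0.82791 →hi
  mid=-2.74841 |R|=0.94580 →hi
  mid=-2.79224 |R|=1.01052 →lo
  mid=-2.77033 |R|=0.97767 →hi
  mid=-2.78128 |R|=0.99397 →hi
  mid=-2.78676 |R|=1.00221 →lo
  mid=-2.78402 |R|=0.99808 →hi
  ...
  [-2.78539,-2.78522] ⇒ x*=-2.7853
Interval (-2.7853, 0).

z* = -2.7853.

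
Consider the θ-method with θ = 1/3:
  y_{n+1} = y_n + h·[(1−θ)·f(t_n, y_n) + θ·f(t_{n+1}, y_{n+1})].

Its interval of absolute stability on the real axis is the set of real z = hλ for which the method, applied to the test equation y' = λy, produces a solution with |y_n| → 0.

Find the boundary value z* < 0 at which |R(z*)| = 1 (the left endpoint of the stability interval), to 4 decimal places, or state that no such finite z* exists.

z* = -6.0000.

With y'=λy (z=hλ):
  y_{n+1} = y_n + z·[2/3·y_n + 1/3·y_{n+1}] ⇒ (1 − 1/3z)y_{n+1} = (1 + 2/3z)y_n
  ⇒ R(z) = (1 + 2/3z)/(1 − 1/3z).

Boundary: |R(x)|=1, x<0.
x=-1.49: |R|=0.0045
R=−1: 1+2/3x = −1+1/3x ⇒ -1/3x=2 ⇒ x=2/(-1/3)=-6.0000
Confirm numerically:
  x=-4.333: |R|=0.77267 <1
  x=-3.822: |R|=0.68074 <1
  x=-2.498: |R|=0.36304 <1
  x=-6.481: |R|=1.05073 >1
  x=-6.368: |R|=1.03928 >1
  x=-6.268: |R|=1.02892 >1
Stable set (-6.0000, 0).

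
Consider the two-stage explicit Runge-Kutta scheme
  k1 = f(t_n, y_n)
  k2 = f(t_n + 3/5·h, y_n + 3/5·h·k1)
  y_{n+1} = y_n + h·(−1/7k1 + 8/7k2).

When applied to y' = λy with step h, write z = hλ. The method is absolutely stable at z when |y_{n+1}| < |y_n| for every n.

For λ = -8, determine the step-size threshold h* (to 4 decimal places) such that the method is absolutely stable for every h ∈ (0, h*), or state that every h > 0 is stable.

With y'=λy (z=hλ):
  k1=λy_n ⇒ h·k1=z·y_n;  k2=λ(1+3/5z)y_n ⇒ h·k2=z(1+3/5z)y_n
  y_{n+1}/y_n = 1 − 1/7z + 8/7z(1+3/5z) = 1 + z + 24/35z²
  so R(z) = 1 + z + 24/35z².

Solve |R(x)|<1 on ℝ⁻.
x=-1.23: |R|=0.8074
R=1: x+24/35x²=0 ⇒ x=−35/24=-1.4583; min R=1−1/(4·24/35)=0.6354>−1
Confirm numerically:
  x=-0.957: |R|=0.67101 <1
  x=-0.901: |R|=0.65566 <1
  x=-0.828: |R|=0.64211 <1
  x=-0.659: |R|=0.63879 <1
  x=-1.937: |R|=1.63578 >1
  x=-1.667: |R|=1.23852 >1
Interval (-1.4583, 0).

(-1.4583,0); λ=-8 ⇒ h* = (35/24)/8 = 0.1823.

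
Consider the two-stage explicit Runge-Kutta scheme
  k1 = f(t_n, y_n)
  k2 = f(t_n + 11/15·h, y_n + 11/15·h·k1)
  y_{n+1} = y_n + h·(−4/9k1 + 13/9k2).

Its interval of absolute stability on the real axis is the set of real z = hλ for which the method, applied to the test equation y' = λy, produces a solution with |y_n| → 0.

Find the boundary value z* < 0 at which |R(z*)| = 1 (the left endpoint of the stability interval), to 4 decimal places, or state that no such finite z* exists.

left endpoint -0.9441.

Set f=λy, z=hλ:
  k1=λy_n ⇒ h·k1=z·y_n;  k2=λ(1+11/15z)y_n ⇒ h·k2=z(1+11/15z)y_n
  y_{n+1}/y_n = 1 − 4/9z + 13/9z(1+11/15z) = 1 + z + 143/135z²
  ⇒ R(z) = 1 + z + 143/135z².

Need |R(x)|<1, x<0.
x=-1.65: |R|=2.2338
R=1: x+143/135x²=0 ⇒ x=−135/143=-0.9441; min R=1−1/(4·143/135)=0.7640>−1
Confirm numerically:
  x=-0.871: |R|=0.93260 <1
  x=-0.642: |R|=0.79459 <1
  x=-0.497: |R|=0.76465 <1
  x=-0.392: |R|=0.77077 <1
  x=-1.429: |R|=1.73405 >1
  x=-1.300: |R|=1.49015 >1
  x=-1.019: |R|=1.08089 >1
So |R|<1 on (-0.9441, 0).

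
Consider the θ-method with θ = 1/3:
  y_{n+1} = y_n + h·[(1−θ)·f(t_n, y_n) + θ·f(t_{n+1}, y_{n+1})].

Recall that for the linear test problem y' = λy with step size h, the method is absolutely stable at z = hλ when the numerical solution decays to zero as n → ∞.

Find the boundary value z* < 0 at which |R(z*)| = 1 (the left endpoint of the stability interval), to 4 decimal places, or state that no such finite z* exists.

On y'=λy, z=hλ:
  y_{n+1} = y_n + z·[2/3·y_n + 1/3·y_{n+1}] ⇒ (1 − 1/3z)y_{n+1} = (1 + 2/3z)y_n
  so R(z) = (1 + 2/3z)/(1 − 1/3z).

Need |R(x)|<1, x<0.
x=-0.57: |R|=0.5210
R=−1: 1+2/3x = −1+1/3x ⇒ -1/3x=2 ⇒ x=2/(-1/3)=-6.0000
Confirm numerically:
  x=-5.648: |R|=0.95930 <1
  x=-5.212: |R|=0.90404 <1
  x=-3.580: |R|=0.63222 <1
  x=-6.341: |R|=1.03651 >1
  x=-6.174: |R|=1.01897 >1
  x=-6.165: |R|=1.01800 >1
So |R|<1 on (-6.0000, 0).

z* = -6.0000.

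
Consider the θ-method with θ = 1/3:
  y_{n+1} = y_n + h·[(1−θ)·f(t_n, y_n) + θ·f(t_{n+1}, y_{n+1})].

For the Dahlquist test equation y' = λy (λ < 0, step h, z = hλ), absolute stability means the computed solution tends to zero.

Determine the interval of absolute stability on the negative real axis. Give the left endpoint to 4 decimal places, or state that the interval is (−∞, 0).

With y'=λy (z=hλ):
  y_{n+1} = y_n + z·[2/3·y_n + 1/3·y_{n+1}] ⇒ (1 − 1/3z)y_{n+1} = (1 + 2/3z)y_n
  ⇒ R(z) = (1 + 2/3z)/(1 − 1/3z).

Find x<0 with |R(x)|<1.
x=-0.33: |R|=0.7027
R=−1: 1+2/3x = −1+1/3x ⇒ -1/3x=2 ⇒ x=2/(-1/3)=-6.0000
Confirm numerically:
  x=-4.984: |R|=0.87275 <1
  x=-4.174: |R|=0.74547 <1
  x=-3.343: |R|=0.58111 <1
  x=-6.293: |R|=1.03153 >1
  x=-6.080: |R|=1.00881 >1
  x=-6.073: |R|=1.00805 >1
Interval (-6.0000, 0).

z∈(-6.0000,0).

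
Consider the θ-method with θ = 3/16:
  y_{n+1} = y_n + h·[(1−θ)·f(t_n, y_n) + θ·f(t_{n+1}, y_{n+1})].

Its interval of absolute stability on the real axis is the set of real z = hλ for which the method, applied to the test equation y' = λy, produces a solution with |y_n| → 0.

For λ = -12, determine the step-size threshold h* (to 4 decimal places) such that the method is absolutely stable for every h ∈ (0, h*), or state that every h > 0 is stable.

(-3.2000,0); λ=-12 ⇒ h* = (16/5)/12 = 0.2667.

On y'=λy, z=hλ:
  y_{n+1} = y_n + z·[13/16·y_n + 3/16·y_{n+1}] ⇒ (1 − 3/16z)y_{n+1} = (1 + 13/16z)y_n
  so R(z) = (1 + 13/16z)/(1 − 3/16z).

Find x<0 with |R(x)|<1.
x=-1.72: |R|=0.3006
R=−1: 1+13/16x = −1+3/16x ⇒ -5/8x=2 ⇒ x=2/(-5/8)=-3.2000
Confirm numerically:
  x=-2.832: |R|=0.84977 <1
  x=-2.696: |R|=0.79077 <1
  x=-2.632: |R|=0.76230 <1
  x=-2.283: |R|=0.59867 <1
  x=-3.469: |R|=1.10187 >1
  x=-3.391: |R|=1.07298 >1
Stable set (-3.2000, 0).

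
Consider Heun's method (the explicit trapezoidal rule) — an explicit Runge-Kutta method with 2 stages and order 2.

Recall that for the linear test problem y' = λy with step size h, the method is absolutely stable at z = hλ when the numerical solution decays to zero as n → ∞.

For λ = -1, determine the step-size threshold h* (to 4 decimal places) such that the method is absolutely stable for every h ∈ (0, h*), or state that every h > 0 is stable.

On y'=λy, z=hλ:
  order 2, 2-stage ⇒ R(z)=1+z+z^2/2
  (e.g. R(-1.01)=0.50005, |R|=0.50005)

Find x<0 with |R(x)|<1.
x=-1.01: |R|=0.5000
|R(-2.06)|=1.0618 |R(-1.72)|=0.7592 |R(-0.71)|=0.5421
Bisect:
  x_lo=-2.7578 |R|=2.0448  x_hi=-0.1452 |R|=0.8654
  mid=-1.45145 |R|=0.60190 →hi
  mid=-2.10460 |R|=1.11007 →lo
  mid=-1.77803 |R|=0.80266 →hi
  mid=-1.94131 |R|=0.94304 →hi
  mid=-2.02296 |R|=1.02322 →lo
  mid=-1.98214 |R|=0.98230 →hi
  mid=-2.00255 |R|=1.00255 →lo
  mid=-1.99234 |R|=0.99237 →hi
  mid=-1.99744 |R|=0.99745 →hi
  mid=-2.00000 |R|=1.00000 →hi
  ...
  [-2.00015,-2.00000] ⇒ x*=-2.0000
So |R|<1 on (-2.0000, 0).

(-2.0000,0); λ=-1 ⇒ h* = 2.0000.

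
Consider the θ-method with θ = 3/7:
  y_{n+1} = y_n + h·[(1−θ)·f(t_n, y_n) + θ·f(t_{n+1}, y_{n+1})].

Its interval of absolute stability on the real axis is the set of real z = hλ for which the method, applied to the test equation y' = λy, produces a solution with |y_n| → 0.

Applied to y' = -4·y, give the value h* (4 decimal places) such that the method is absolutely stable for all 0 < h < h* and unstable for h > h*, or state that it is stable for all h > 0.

On y'=λy, z=hλ:
  y_{n+1} = y_n + z·[4/7·y_n + 3/7·y_{n+1}] ⇒ (1 − 3/7z)y_{n+1} = (1 + 4/7z)y_n
  Hence R(z) = (1 + 4/7z)/(1 − 3/7z).

Need |R(x)|<1, x<0.
x=-1.12: |R|=0.2432
R=−1: 1+4/7x = −1+3/7x ⇒ -1/7x=2 ⇒ x=2/(-1/7)=-14.0000
Confirm numerically:
  x=-11.429: |R|=0.93773 <1
  x=-6.954: |R|=0.74711 <1
  x=-6.198: |R|=0.69516 <1
  x=-14.146: |R|=1.00295 >1
  x=-14.068: |R|=1.00138 >1
Interval (-14.0000, 0).

(-14.0000,0); λ=-4 ⇒ h* = (14)/4 = 3.5000.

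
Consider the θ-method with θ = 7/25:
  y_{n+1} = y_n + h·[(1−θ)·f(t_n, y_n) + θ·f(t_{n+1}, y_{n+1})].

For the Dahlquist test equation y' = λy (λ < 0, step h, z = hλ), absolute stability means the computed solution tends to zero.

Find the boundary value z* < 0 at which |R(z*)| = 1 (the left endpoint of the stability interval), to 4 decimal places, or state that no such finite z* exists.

z* = -4.5455.

With y'=λy (z=hλ):
  y_{n+1} = y_n + z·[18/25·y_n + 7/25·y_{n+1}] ⇒ (1 − 7/25z)y_{n+1} = (1 + 18/25z)y_n
  Hence R(z) = (1 + 18/25z)/(1 − 7/25z).

Solve |R(x)|<1 on ℝ⁻.
x=-1.03: |R|=0.2006
R=−1: 1+18/25x = −1+7/25x ⇒ -11/25x=2 ⇒ x=2/(-11/25)=-4.5455
Confirm numerically:
  x=-4.252: |R|=0.94106 <1
  x=-3.746: |R|=0.82832 <1
  x=-2.815: |R|=0.57421 <1
  x=-4.802: |R|=1.04815 >1
  x=-4.686: |R|=1.02675 >1
Stable set (-4.5455, 0).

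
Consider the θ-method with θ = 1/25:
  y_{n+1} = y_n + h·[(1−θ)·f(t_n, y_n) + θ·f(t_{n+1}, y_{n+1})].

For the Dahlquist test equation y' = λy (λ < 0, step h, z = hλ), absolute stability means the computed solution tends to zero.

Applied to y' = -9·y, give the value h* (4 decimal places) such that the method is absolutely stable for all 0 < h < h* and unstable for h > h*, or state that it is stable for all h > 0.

On y'=λy, z=hλ:
  y_{n+1} = y_n + z·[24/25·y_n + 1/25·y_{n+1}] ⇒ (1 − 1/25z)y_{n+1} = (1 + 24/25z)y_n
  R(z) = (1 + 24/25z)/(1 − 1/25z).

Find x<0 with |R(x)|<1.
x=-1.37: |R|=0.2988
R=−1: 1+24/25x = −1+1/25x ⇒ -23/25x=2 ⇒ x=2/(-23/25)=-2.1739
Confirm numerically:
  x=-2.126: |R|=0.95937 <1
  x=-2.061: |R|=0.90403 <1
  x=-1.733: |R|=0.62066 <1
  x=-1.534: |R|=0.44532 <1
  x=-2.690: |R|=1.42867 >1
  x=-2.527: |R|=1.29502 >1
  x=-2.372: |R|=1.16645 >1
Stable set (-2.1739, 0).

(-2.1739,0); λ=-9 ⇒ h* = (50/23)/9 = 0.2415.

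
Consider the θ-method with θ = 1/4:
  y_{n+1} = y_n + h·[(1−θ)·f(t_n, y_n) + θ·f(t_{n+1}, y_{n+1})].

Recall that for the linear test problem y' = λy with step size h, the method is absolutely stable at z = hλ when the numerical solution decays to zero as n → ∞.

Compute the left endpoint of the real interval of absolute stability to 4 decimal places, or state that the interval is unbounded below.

left endpoint -4.0000.

With y'=λy (z=hλ):
  y_{n+1} = y_n + z·[3/4·y_n + 1/4·y_{n+1}] ⇒ (1 − 1/4z)y_{n+1} = (1 + 3/4z)y_n
  R(z) = (1 + 3/4z)/(1 − 1/4z).

Find x<0 with |R(x)|<1.
x=-1.04: |R|=0.1746
R=−1: 1+3/4x = −1+1/4x ⇒ -1/2x=2 ⇒ x=2/(-1/2)=-4.0000
Confirm numerically:
  x=-3.467: |R|=0.85724 <1
  x=-2.989: |R|=0.71069 <1
  x=-2.940: |R|=0.69452 <1
  x=-2.804: |R|=0.64844 <1
  x=-4.334: |R|=1.08015 >1
  x=-4.313: |R|=1.07530 >1
  x=-4.108: |R|=1.02664 >1
So |R|<1 on (-4.0000, 0).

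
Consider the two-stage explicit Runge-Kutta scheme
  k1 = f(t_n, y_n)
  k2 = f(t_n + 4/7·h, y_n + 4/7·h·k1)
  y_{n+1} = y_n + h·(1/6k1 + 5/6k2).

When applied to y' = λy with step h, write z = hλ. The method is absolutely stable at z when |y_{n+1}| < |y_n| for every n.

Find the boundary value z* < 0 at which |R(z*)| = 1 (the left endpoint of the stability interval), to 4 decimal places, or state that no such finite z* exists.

z* = -2.1000.

Set f=λy, z=hλ:
  k1=λy_n ⇒ h·k1=z·y_n;  k2=λ(1+4/7z)y_n ⇒ h·k2=z(1+4/7z)y_n
  y_{n+1}/y_n = 1 + 1/6z + 5/6z(1+4/7z) = 1 + z + 10/21z²
  Hence R(z) = 1 + z + 10/21z².

Solve |R(x)|<1 on ℝ⁻.
x=-1.37: |R|=0.5238
R=1: x+10/21x²=0 ⇒ x=−21/10=-2.1000; min R=1−1/(4·10/21)=0.4750>−1
Confirm numerically:
  x=-1.969: |R|=0.87717 <1
  x=-1.432: |R|=0.54449 <1
  x=-1.398: |R|=0.53267 <1
  x=-2.657: |R|=1.70474 >1
  x=-2.417: |R|=1.36485 >1
  x=-2.215: |R|=1.12130 >1
Interval (-2.1000, 0).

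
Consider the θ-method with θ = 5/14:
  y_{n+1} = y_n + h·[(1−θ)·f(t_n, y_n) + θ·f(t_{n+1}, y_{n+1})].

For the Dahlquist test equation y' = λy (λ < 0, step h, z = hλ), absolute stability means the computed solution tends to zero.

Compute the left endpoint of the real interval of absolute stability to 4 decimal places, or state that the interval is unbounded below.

z* = -7.0000.

Test eqn y'=λy, z=hλ:
  y_{n+1} = y_n + z·[9/14·y_n + 5/14·y_{n+1}] ⇒ (1 − 5/14z)y_{n+1} = (1 + 9/14z)y_n
  so R(z) = (1 + 9/14z)/(1 − 5/14z).

Solve |R(x)|<1 on ℝ⁻.
x=-0.94: |R|=0.2963
R=−1: 1+9/14x = −1+5/14x ⇒ -2/7x=2 ⇒ x=2/(-2/7)=-7.0000
Confirm numerically:
  x=-6.841: |R|=0.98681 <1
  x=-5.041: |R|=0.80013 <1
  x=-4.233: |R|=0.68526 <1
  x=-4.142: |R|=0.67064 <1
  x=-7.470: |R|=1.03661 >1
  x=-7.402: |R|=1.03152 >1
  x=-7.159: |R|=1.01277 >1
Interval (-7.0000, 0).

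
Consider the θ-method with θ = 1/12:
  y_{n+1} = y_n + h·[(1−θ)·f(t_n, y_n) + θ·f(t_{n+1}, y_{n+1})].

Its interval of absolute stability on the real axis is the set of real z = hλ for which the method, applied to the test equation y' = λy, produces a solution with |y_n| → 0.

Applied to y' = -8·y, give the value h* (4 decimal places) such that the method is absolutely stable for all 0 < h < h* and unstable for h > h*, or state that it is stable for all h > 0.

(-2.4000,0); λ=-8 ⇒ h* = (12/5)/8 = 0.3000.

Test eqn y'=λy, z=hλ:
  y_{n+1} = y_n + z·[11/12·y_n + 1/12·y_{n+1}] ⇒ (1 − 1/12z)y_{n+1} = (1 + 11/12z)y_n
  so R(z) = (1 + 11/12z)/(1 − 1/12z).

Boundary: |R(x)|=1, x<0.
x=-1.4: |R|=0.2537
R=−1: 1+11/12x = −1+1/12x ⇒ -5/6x=2 ⇒ x=2/(-5/6)=-2.4000
Confirm numerically:
  x=-2.350: |R|=0.96516 <1
  x=-1.404: |R|=0.25694 <1
  x=-1.370: |R|=0.22962 <1
  x=-1.077: |R|=0.01170 <1
  x=-2.921: |R|=1.34917 >1
  x=-2.720: |R|=1.21739 >1
  x=-2.529: |R|=1.08879 >1
So |R|<1 on (-2.4000, 0).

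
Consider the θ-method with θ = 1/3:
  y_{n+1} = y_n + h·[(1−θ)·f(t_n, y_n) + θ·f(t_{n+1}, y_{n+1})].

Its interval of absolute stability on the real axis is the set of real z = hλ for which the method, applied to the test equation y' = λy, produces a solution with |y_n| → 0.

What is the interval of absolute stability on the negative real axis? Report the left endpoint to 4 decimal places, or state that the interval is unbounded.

With y'=λy (z=hλ):
  y_{n+1} = y_n + z·[2/3·y_n + 1/3·y_{n+1}] ⇒ (1 − 1/3z)y_{n+1} = (1 + 2/3z)y_n
  so R(z) = (1 + 2/3z)/(1 − 1/3z).

Find x<0 with |R(x)|<1.
x=-0.32: |R|=0.7108
R=−1: 1+2/3x = −1+1/3x ⇒ -1/3x=2 ⇒ x=2/(-1/3)=-6.0000
Confirm numerically:
  x=-5.707: |R|=0.96635 <1
  x=-5.429: |R|=0.93226 <1
  x=-4.192: |R|=0.74861 <1
  x=-3.890: |R|=0.69376 <1
  x=-6.136: |R|=1.01489 >1
  x=-6.067: |R|=1.00739 >1
So |R|<1 on (-6.0000, 0).

z∈(-6.0000,0).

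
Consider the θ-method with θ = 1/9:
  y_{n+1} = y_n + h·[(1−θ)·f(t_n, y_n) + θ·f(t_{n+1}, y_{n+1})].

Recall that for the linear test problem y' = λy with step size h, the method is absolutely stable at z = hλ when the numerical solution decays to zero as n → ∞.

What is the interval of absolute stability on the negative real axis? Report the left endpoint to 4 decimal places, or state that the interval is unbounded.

(-2.5714, 0).

With y'=λy (z=hλ):
  y_{n+1} = y_n + z·[8/9·y_n + 1/9·y_{n+1}] ⇒ (1 − 1/9z)y_{n+1} = (1 + 8/9z)y_n
  ⇒ R(z) = (1 + 8/9z)/(1 − 1/9z).

Boundary: |R(x)|=1, x<0.
x=-0.37: |R|=0.6446
R=−1: 1+8/9x = −1+1/9x ⇒ -7/9x=2 ⇒ x=2/(-7/9)=-2.5714
Confirm numerically:
  x=-2.135: |R|=0.72564 <1
  x=-2.060: |R|=0.67631 <1
  x=-1.428: |R|=0.23245 <1
  x=-3.113: |R|=1.31297 >1
  x=-2.895: |R|=1.19042 >1
Stable set (-2.5714, 0).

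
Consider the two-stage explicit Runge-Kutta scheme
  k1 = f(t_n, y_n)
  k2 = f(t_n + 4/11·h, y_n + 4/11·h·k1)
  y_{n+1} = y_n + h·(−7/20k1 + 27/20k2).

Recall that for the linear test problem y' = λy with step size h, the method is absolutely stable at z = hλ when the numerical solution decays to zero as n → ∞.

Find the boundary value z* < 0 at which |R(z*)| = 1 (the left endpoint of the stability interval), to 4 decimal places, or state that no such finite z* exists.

left endpoint -2.0370.

Test eqn y'=λy, z=hλ:
  k1=λy_n ⇒ h·k1=z·y_n;  k2=λ(1+4/11z)y_n ⇒ h·k2=z(1+4/11z)y_n
  y_{n+1}/y_n = 1 − 7/20z + 27/20z(1+4/11z) = 1 + z + 27/55z²
  R(z) = 1 + z + 27/55z².

Solve |R(x)|<1 on ℝ⁻.
x=-0.92: |R|=0.4955
R=1: x+27/55x²=0 ⇒ x=−55/27=-2.0370; min R=1−1/(4·27/55)=0.4907>−1
Confirm numerically:
  x=-1.951: |R|=0.91760 <1
  x=-1.404: |R|=0.56369 <1
  x=-1.136: |R|=0.49752 <1
  x=-2.401: |R|=1.42899 >1
  x=-2.160: |R|=1.13039 >1
  x=-2.060: |R|=1.02322 >1
So |R|<1 on (-2.0370, 0).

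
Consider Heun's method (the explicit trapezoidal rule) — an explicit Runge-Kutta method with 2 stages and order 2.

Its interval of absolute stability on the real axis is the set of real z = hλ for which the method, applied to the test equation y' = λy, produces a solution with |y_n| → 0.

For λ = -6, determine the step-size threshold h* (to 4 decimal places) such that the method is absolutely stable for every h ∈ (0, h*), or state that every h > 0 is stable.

(-2.0000,0); λ=-6 ⇒ h* = 0.3333.

Set f=λy, z=hλ:
  order 2, 2-stage ⇒ R(z)=1+z+z^2/2
  (e.g. R(-1.71)=0.75205, |R|=0.75205)

Boundary: |R(x)|=1, x<0.
x=-1.71: |R|=0.7520
|R(-2.03)|=1.0304 |R(-1.56)|=0.6568 |R(-1.4)|=0.5800
Bisect:
  x_lo=-2.7720 |R|=2.0700  x_hi=-0.3083 |R|=0.7393
  mid=-1.54013 |R|=0.64587 →hi
  mid=-2.15607 |R|=1.16824 →lo
  mid=-1.84810 |R|=0.85963 →hi
  mid=-2.00208 |R|=1.00208 →lo
  mid=-1.92509 |R|=0.92790 →hi
  mid=-1.96359 |R|=0.96425 →hi
  mid=-1.98283 |R|=0.98298 →hi
  mid=-1.99246 |R|=0.99249 →hi
  mid=-1.99727 |R|=0.99727 →hi
  mid=-1.99968 |R|=0.99968 →hi
  ...
  [-2.00013,-1.99998] ⇒ x*=-2.0000
So |R|<1 on (-2.0000, 0).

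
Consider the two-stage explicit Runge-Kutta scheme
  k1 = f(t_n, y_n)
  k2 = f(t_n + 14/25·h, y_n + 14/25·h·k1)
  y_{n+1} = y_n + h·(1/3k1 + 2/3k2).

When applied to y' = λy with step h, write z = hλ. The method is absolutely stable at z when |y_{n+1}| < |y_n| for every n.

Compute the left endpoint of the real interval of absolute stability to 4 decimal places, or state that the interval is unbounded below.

z* = -2.6786.

Test eqn y'=λy, z=hλ:
  k1=λy_n ⇒ h·k1=z·y_n;  k2=λ(1+14/25z)y_n ⇒ h·k2=z(1+14/25z)y_n
  y_{n+1}/y_n = 1 + 1/3z + 2/3z(1+14/25z) = 1 + z + 28/75z²
  Hence R(z) = 1 + z + 28/75z².

Find x<0 with |R(x)|<1.
x=-1.78: |R|=0.4029
R=1: x+28/75x²=0 ⇒ x=−75/28=-2.6786; min R=1−1/(4·28/75)=0.3304>−1
Confirm numerically:
  x=-1.875: |R|=0.43750 <1
  x=-1.403: |R|=0.33187 <1
  x=-1.230: |R|=0.33482 <1
  x=-3.105: |R|=1.49432 >1
  x=-3.094: |R|=1.47986 >1
  x=-2.800: |R|=1.12693 >1
So |R|<1 on (-2.6786, 0).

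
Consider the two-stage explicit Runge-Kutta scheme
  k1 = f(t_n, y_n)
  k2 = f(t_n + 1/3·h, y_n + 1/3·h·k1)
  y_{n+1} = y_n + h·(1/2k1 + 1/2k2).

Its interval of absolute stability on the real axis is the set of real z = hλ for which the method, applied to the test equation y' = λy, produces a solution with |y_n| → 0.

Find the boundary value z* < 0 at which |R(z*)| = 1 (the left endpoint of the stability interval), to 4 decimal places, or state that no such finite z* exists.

With y'=λy (z=hλ):
  k1=λy_n ⇒ h·k1=z·y_n;  k2=λ(1+1/3z)y_n ⇒ h·k2=z(1+1/3z)y_n
  y_{n+1}/y_n = 1 + 1/2z + 1/2z(1+1/3z) = 1 + z + 1/6z²
  ⇒ R(z) = 1 + z + 1/6z².

Boundary: |R(x)|=1, x<0.
x=-1.65: |R|=0.1963
R=1: x+1/6x²=0 ⇒ x=−6=-6.0000; min R=1−1/(4·1/6)=-0.5000>−1
Confirm numerically:
  x=-5.369: |R|=0.43536 <1
  x=-3.579: |R|=0.44413 <1
  x=-3.106: |R|=0.49813 <1
  x=-6.487: |R|=1.52653 >1
  x=-6.271: |R|=1.28324 >1
Stable set (-6.0000, 0).

left endpoint -6.0000.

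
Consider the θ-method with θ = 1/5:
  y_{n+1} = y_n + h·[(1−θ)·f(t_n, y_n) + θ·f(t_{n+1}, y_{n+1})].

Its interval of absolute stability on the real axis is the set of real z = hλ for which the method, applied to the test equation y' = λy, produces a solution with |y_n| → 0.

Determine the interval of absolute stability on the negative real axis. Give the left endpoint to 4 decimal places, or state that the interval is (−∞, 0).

With y'=λy (z=hλ):
  y_{n+1} = y_n + z·[4/5·y_n + 1/5·y_{n+1}] ⇒ (1 − 1/5z)y_{n+1} = (1 + 4/5z)y_n
  R(z) = (1 + 4/5z)/(1 − 1/5z).

Solve |R(x)|<1 on ℝ⁻.
x=-0.93: |R|=0.2159
R=−1: 1+4/5x = −1+1/5x ⇒ -3/5x=2 ⇒ x=2/(-3/5)=-3.3333
Confirm numerically:
  x=-3.159: |R|=0.93590 <1
  x=-2.734: |R|=0.76752 <1
  x=-2.217: |R|=0.53596 <1
  x=-1.660: |R|=0.24625 <1
  x=-3.883: |R|=1.18564 >1
  x=-3.726: |R|=1.13500 >1
Interval (-3.3333, 0).

(-3.3333, 0).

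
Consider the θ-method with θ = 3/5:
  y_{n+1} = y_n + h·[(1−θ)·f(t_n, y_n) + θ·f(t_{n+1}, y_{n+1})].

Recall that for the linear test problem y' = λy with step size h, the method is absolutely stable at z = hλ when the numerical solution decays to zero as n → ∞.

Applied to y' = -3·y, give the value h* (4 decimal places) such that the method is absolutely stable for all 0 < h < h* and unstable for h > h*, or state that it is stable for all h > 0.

unbounded; (−∞, 0). Any h>0 works for λ=-3.

Test eqn y'=λy, z=hλ:
  y_{n+1} = y_n + z·[2/5·y_n + 3/5·y_{n+1}] ⇒ (1 − 3/5z)y_{n+1} = (1 + 2/5z)y_n
  R(z) = (1 + 2/5z)/(1 − 3/5z).

Find x<0 with |R(x)|<1.
x=-0.46: |R|=0.6395
x=-2: |R|=0.0909
x=-10: |R|=0.4286
x=-100: |R|=0.6393
θ=3/5≥1/2 ⇒ |1+2/5x|<|1−3/5x| ∀x<0 ⇒ unbounded interval.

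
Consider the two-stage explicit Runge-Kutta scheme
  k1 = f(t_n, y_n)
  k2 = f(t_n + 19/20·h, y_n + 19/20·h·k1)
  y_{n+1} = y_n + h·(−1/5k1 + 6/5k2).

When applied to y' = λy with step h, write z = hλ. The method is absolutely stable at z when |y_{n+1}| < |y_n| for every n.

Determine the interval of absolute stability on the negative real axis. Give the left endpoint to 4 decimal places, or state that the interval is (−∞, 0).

Test eqn y'=λy, z=hλ:
  k1=λy_n ⇒ h·k1=z·y_n;  k2=λ(1+19/20z)y_n ⇒ h·k2=z(1+19/20z)y_n
  y_{n+1}/y_n = 1 − 1/5z + 6/5z(1+19/20z) = 1 + z + 57/50z²
  Hence R(z) = 1 + z + 57/50z².

Need |R(x)|<1, x<0.
x=-1.58: |R|=2.2659
R=1: x+57/50x²=0 ⇒ x=−50/57=-0.8772; min R=1−1/(4·57/50)=0.7807>−1
Confirm numerically:
  x=-0.767: |R|=0.90365 <1
  x=-0.614: |R|=0.81578 <1
  x=-0.592: |R|=0.80753 <1
  x=-0.353: |R|=0.78905 <1
  x=-1.436: |R|=1.91479 >1
  x=-1.400: |R|=1.83440 >1
  x=-1.017: |R|=1.16209 >1
So |R|<1 on (-0.8772, 0).

(-0.8772, 0).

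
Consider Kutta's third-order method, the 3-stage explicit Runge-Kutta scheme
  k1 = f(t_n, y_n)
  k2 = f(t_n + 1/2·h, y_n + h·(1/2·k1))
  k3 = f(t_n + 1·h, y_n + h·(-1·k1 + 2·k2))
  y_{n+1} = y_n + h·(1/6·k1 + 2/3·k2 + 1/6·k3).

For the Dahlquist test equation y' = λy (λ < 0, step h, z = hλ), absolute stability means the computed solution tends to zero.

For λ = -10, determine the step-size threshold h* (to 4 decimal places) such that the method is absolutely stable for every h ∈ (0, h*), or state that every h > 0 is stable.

Set f=λy, z=hλ:
  order 3, 3-stage ⇒ R(z)=1+z+z^2/2+z^3/6
  (e.g. R(-1.71)=-0.08132, |R|=0.08132)

Boundary: |R(x)|=1, x<0.
x=-1.71: |R|=0.0813
|R(-2.26)|=0.6301 |R(-1.4)|=0.1227 |R(-0.77)|=0.4504
Bisect:
  x_lo=-3.2316 |R|=2.6348  x_hi=-0.3482 |R|=0.7054
  mid=-1.78994 |R|=0.14379 →hi
  mid=-2.51079 |R|=0.99678 →hi
  mid=-2.87121 |R|=1.69426 →lo
  mid=-2.69100 |R|=1.31806 →lo
  mid=-2.60089 |R|=1.15092 →lo
  mid=-2.55584 |R|=1.07227 →lo
  mid=-2.53331 |R|=1.03414 →lo
  mid=-2.52205 |R|=1.01536 →lo
  ...
  [-2.51290,-2.51272] ⇒ x*=-2.5127
So |R|<1 on (-2.5127, 0).

(-2.5127,0); λ=-10 ⇒ h* = 0.2513.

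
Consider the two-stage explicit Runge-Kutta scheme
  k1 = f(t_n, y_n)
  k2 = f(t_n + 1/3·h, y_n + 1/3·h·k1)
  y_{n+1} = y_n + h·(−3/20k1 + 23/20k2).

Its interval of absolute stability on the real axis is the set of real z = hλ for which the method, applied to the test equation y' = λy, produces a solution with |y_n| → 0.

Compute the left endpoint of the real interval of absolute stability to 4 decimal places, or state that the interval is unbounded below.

With y'=λy (z=hλ):
  k1=λy_n ⇒ h·k1=z·y_n;  k2=λ(1+1/3z)y_n ⇒ h·k2=z(1+1/3z)y_n
  y_{n+1}/y_n = 1 − 3/20z + 23/20z(1+1/3z) = 1 + z + 23/60z²
  Hence R(z) = 1 + z + 23/60z².

Find x<0 with |R(x)|<1.
x=-0.44: |R|=0.6342
R=1: x+23/60x²=0 ⇒ x=−60/23=-2.6087; min R=1−1/(4·23/60)=0.3478>−1
Confirm numerically:
  x=-2.571: |R|=0.96285 <1
  x=-2.540: |R|=0.93311 <1
  x=-2.279: |R|=0.71197 <1
  x=-1.226: |R|=0.35018 <1
  x=-3.185: |R|=1.70362 >1
  x=-2.854: |R|=1.26837 >1
  x=-2.686: |R|=1.07960 >1
Stable set (-2.6087, 0).

z* = -2.6087.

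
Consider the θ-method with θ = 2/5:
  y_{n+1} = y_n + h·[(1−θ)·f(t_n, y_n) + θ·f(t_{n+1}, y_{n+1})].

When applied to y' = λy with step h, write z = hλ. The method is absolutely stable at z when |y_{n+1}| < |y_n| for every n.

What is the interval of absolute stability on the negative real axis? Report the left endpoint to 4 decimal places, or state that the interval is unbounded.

On y'=λy, z=hλ:
  y_{n+1} = y_n + z·[3/5·y_n + 2/5·y_{n+1}] ⇒ (1 − 2/5z)y_{n+1} = (1 + 3/5z)y_n
  ⇒ R(z) = (1 + 3/5z)/(1 − 2/5z).

Boundary: |R(x)|=1, x<0.
x=-1.78: |R|=0.0397
R=−1: 1+3/5x = −1+2/5x ⇒ -1/5x=2 ⇒ x=2/(-1/5)=-10.0000
Confirm numerically:
  x=-7.390: |R|=0.86805 <1
  x=-6.830: |R|=0.83012 <1
  x=-5.672: |R|=0.73519 <1
  x=-4.200: |R|=0.56716 <1
  x=-10.479: |R|=1.01845 >1
  x=-10.260: |R|=1.01019 >1
  x=-10.084: |R|=1.00334 >1
Interval (-10.0000, 0).

(-10.0000, 0).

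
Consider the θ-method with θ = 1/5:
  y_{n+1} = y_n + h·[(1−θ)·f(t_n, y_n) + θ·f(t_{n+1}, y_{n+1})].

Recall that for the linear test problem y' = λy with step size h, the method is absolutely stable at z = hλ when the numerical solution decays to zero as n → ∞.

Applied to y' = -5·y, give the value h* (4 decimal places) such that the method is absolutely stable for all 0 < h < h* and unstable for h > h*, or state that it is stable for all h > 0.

With y'=λy (z=hλ):
  y_{n+1} = y_n + z·[4/5·y_n + 1/5·y_{n+1}] ⇒ (1 − 1/5z)y_{n+1} = (1 + 4/5z)y_n
  Hence R(z) = (1 + 4/5z)/(1 − 1/5z).

Boundary: |R(x)|=1, x<0.
x=-1: |R|=0.1667
R=−1: 1+4/5x = −1+1/5x ⇒ -3/5x=2 ⇒ x=2/(-3/5)=-3.3333
Confirm numerically:
  x=-3.042: |R|=0.89132 <1
  x=-3.004: |R|=0.87656 <1
  x=-2.288: |R|=0.56970 <1
  x=-2.066: |R|=0.46193 <1
  x=-3.792: |R|=1.15651 >1
  x=-3.589: |R|=1.08930 >1
So |R|<1 on (-3.3333, 0).

(-3.3333,0); λ=-5 ⇒ h* = (10/3)/5 = 0.6667.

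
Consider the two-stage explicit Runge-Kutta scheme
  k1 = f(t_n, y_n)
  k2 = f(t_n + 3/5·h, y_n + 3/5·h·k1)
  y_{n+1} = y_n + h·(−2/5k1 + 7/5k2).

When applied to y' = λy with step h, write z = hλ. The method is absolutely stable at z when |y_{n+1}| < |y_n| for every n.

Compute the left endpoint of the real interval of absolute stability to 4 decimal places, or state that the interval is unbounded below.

On y'=λy, z=hλ:
  k1=λy_n ⇒ h·k1=z·y_n;  k2=λ(1+3/5z)y_n ⇒ h·k2=z(1+3/5z)y_n
  y_{n+1}/y_n = 1 − 2/5z + 7/5z(1+3/5z) = 1 + z + 21/25z²
  R(z) = 1 + z + 21/25z².

Solve |R(x)|<1 on ℝ⁻.
x=-0.66: |R|=0.7059
R=1: x+21/25x²=0 ⇒ x=−25/21=-1.1905; min R=1−1/(4·21/25)=0.7024>−1
Confirm numerically:
  x=-1.078: |R|=0.89815 <1
  x=-0.917: |R|=0.78935 <1
  x=-0.693: |R|=0.71041 <1
  x=-0.601: |R|=0.70241 <1
  x=-1.654: |R|=1.64400 >1
  x=-1.572: |R|=1.50379 >1
  x=-1.233: |R|=1.04404 >1
So |R|<1 on (-1.1905, 0).

z* = -1.1905.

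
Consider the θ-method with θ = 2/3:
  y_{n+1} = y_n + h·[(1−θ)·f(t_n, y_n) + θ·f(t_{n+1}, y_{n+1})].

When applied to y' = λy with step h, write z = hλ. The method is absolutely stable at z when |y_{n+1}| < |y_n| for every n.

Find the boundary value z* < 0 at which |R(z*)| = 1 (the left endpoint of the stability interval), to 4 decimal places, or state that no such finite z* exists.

With y'=λy (z=hλ):
  y_{n+1} = y_n + z·[1/3·y_n + 2/3·y_{n+1}] ⇒ (1 − 2/3z)y_{n+1} = (1 + 1/3z)y_n
  ⇒ R(z) = (1 + 1/3z)/(1 − 2/3z).

Find x<0 with |R(x)|<1.
x=-1.76: |R|=0.1902
x=-2: |R|=0.1429
x=-10: |R|=0.3043
x=-100: |R|=0.4778
θ=2/3≥1/2 ⇒ |1+1/3x|<|1−2/3x| ∀x<0 ⇒ interval (−∞,0).

unbounded; (−∞, 0).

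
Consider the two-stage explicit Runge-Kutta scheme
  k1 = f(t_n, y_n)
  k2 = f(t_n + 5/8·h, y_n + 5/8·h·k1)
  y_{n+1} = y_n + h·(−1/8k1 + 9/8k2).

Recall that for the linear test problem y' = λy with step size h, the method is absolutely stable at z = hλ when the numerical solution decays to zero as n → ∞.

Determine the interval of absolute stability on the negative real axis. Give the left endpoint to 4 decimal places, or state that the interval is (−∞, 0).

z∈(-1.4222,0).

On y'=λy, z=hλ:
  k1=λy_n ⇒ h·k1=z·y_n;  k2=λ(1+5/8z)y_n ⇒ h·k2=z(1+5/8z)y_n
  y_{n+1}/y_n = 1 − 1/8z + 9/8z(1+5/8z) = 1 + z + 45/64z²
  so R(z) = 1 + z + 45/64z².

Boundary: |R(x)|=1, x<0.
x=-1.51: |R|=1.0932
R=1: x+45/64x²=0 ⇒ x=−64/45=-1.4222; min R=1−1/(4·45/64)=0.6444>−1
Confirm numerically:
  x=-1.394: |R|=0.97234 <1
  x=-1.102: |R|=0.75188 <1
  x=-0.716: |R|=0.64446 <1
  x=-0.573: |R|=0.65786 <1
  x=-1.853: |R|=1.56126 >1
  x=-1.719: |R|=1.35871 >1
  x=-1.673: |R|=1.29500 >1
So |R|<1 on (-1.4222, 0).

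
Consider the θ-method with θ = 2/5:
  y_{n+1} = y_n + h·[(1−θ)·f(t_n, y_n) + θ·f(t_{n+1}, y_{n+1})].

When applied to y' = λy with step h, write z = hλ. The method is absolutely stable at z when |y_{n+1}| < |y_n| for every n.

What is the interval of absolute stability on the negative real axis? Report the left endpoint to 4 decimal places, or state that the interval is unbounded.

On y'=λy, z=hλ:
  y_{n+1} = y_n + z·[3/5·y_n + 2/5·y_{n+1}] ⇒ (1 − 2/5z)y_{n+1} = (1 + 3/5z)y_n
  Hence R(z) = (1 + 3/5z)/(1 − 2/5z).

Need |R(x)|<1, x<0.
x=-1.26: |R|=0.1622
R=−1: 1+3/5x = −1+2/5x ⇒ -1/5x=2 ⇒ x=2/(-1/5)=-10.0000
Confirm numerically:
  x=-8.704: |R|=0.94216 <1
  x=-5.753: |R|=0.74270 <1
  x=-5.631: |R|=0.73134 <1
  x=-10.418: |R|=1.01618 >1
  x=-10.392: |R|=1.01520 >1
Stable set (-10.0000, 0).

z∈(-10.0000,0).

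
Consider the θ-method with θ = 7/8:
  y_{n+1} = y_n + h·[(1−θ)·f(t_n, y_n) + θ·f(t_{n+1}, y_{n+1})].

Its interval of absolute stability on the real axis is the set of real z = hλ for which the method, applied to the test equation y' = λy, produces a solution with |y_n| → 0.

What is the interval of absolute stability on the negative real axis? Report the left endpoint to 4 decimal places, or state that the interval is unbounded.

Set f=λy, z=hλ:
  y_{n+1} = y_n + z·[1/8·y_n + 7/8·y_{n+1}] ⇒ (1 − 7/8z)y_{n+1} = (1 + 1/8z)y_n
  R(z) = (1 + 1/8z)/(1 − 7/8z).

Find x<0 with |R(x)|<1.
x=-0.68: |R|=0.5737
x=-2: |R|=0.2727
x=-10: |R|=0.0256
x=-100: |R|=0.1299
θ=7/8≥1/2 ⇒ |1+1/8x|<|1−7/8x| ∀x<0 ⇒ unbounded interval.

(−∞, 0) — no finite endpoint.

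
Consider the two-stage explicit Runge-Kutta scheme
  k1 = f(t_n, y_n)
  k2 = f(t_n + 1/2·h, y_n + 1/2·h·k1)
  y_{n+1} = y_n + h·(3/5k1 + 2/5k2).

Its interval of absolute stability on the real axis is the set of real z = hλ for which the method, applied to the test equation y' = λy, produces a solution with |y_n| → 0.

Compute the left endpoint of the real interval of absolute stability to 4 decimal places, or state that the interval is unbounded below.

Set f=λy, z=hλ:
  k1=λy_n ⇒ h·k1=z·y_n;  k2=λ(1+1/2z)y_n ⇒ h·k2=z(1+1/2z)y_n
  y_{n+1}/y_n = 1 + 3/5z + 2/5z(1+1/2z) = 1 + z + 1/5z²
  so R(z) = 1 + z + 1/5z².

Find x<0 with |R(x)|<1.
x=-1.61: |R|=0.0916
R=1: x+1/5x²=0 ⇒ x=−5=-5.0000; min R=1−1/(4·1/5)=-0.2500>−1
Confirm numerically:
  x=-3.577: |R|=0.01801 <1
  x=-3.494: |R|=0.05239 <1
  x=-2.428: |R|=0.24896 <1
  x=-5.408: |R|=1.44129 >1
  x=-5.289: |R|=1.30570 >1
So |R|<1 on (-5.0000, 0).

left endpoint -5.0000.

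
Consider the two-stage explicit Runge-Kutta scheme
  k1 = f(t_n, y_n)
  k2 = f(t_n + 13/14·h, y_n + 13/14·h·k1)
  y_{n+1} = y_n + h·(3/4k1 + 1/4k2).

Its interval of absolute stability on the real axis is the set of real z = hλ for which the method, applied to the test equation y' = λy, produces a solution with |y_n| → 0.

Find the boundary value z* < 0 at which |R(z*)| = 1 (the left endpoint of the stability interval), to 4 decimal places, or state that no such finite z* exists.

Set f=λy, z=hλ:
  k1=λy_n ⇒ h·k1=z·y_n;  k2=λ(1+13/14z)y_n ⇒ h·k2=z(1+13/14z)y_n
  y_{n+1}/y_n = 1 + 3/4z + 1/4z(1+13/14z) = 1 + z + 13/56z²
  ⇒ R(z) = 1 + z + 13/56z².

Boundary: |R(x)|=1, x<0.
x=-0.8: |R|=0.3486
R=1: x+13/56x²=0 ⇒ x=−56/13=-4.3077; min R=1−1/(4·13/56)=-0.0769>−1
Confirm numerically:
  x=-3.470: |R|=0.32521 <1
  x=-2.092: |R|=0.07604 <1
  x=-1.728: |R|=0.03483 <1
  x=-4.797: |R|=1.54489 >1
  x=-4.657: |R|=1.37763 >1
So |R|<1 on (-4.3077, 0).

left endpoint -4.3077.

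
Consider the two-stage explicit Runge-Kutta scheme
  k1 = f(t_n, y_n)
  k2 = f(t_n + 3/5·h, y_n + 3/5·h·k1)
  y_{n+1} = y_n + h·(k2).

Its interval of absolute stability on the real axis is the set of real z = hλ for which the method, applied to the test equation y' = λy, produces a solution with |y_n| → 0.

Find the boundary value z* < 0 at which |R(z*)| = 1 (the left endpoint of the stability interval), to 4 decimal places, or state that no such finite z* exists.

With y'=λy (z=hλ):
  k1=λy_n ⇒ h·k1=z·y_n;  k2=λ(1+3/5z)y_n ⇒ h·k2=z(1+3/5z)y_n
  y_{n+1}/y_n = 1 + z(1+3/5z) = 1 + z + 3/5z²
  R(z) = 1 + z + 3/5z².

Boundary: |R(x)|=1, x<0.
x=-1.56: |R|=0.9002
R=1: x+3/5x²=0 ⇒ x=−5/3=-1.6667; min R=1−1/(4·3/5)=0.5833>−1
Confirm numerically:
  x=-1.478: |R|=0.83269 <1
  x=-1.163: |R|=0.64854 <1
  x=-0.755: |R|=0.58701 <1
  x=-2.215: |R|=1.72873 >1
  x=-2.138: |R|=1.60463 >1
  x=-1.727: |R|=1.06252 >1
Stable set (-1.6667, 0).

left endpoint -1.6667.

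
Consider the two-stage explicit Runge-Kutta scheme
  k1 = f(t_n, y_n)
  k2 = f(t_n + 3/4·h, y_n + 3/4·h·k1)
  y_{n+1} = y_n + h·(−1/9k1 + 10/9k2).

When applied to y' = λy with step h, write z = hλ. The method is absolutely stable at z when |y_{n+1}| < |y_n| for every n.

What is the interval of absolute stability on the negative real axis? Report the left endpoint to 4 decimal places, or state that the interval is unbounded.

z∈(-1.2000,0).

Test eqn y'=λy, z=hλ:
  k1=λy_n ⇒ h·k1=z·y_n;  k2=λ(1+3/4z)y_n ⇒ h·k2=z(1+3/4z)y_n
  y_{n+1}/y_n = 1 − 1/9z + 10/9z(1+3/4z) = 1 + z + 5/6z²
  so R(z) = 1 + z + 5/6z².

Boundary: |R(x)|=1, x<0.
x=-1.8: |R|=1.9000
R=1: x+5/6x²=0 ⇒ x=−6/5=-1.2000; min R=1−1/(4·5/6)=0.7000>−1
Confirm numerically:
  x=-0.874: |R|=0.76256 <1
  x=-0.685: |R|=0.70602 <1
  x=-0.610: |R|=0.70008 <1
  x=-1.776: |R|=1.85248 >1
  x=-1.427: |R|=1.26994 >1
  x=-1.275: |R|=1.07969 >1
So |R|<1 on (-1.2000, 0).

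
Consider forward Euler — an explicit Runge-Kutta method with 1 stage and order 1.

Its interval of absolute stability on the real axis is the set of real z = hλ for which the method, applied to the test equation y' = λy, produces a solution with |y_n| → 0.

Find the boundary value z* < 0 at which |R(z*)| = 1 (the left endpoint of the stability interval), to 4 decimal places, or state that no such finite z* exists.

On y'=λy, z=hλ:
  order 1, 1-stage ⇒ R(z)=1+z
  (e.g. R(-0.43)=0.57000, |R|=0.57000)

Boundary: |R(x)|=1, x<0.
x=-0.43: |R|=0.5700
|R(-1.46)|=0.4600 |R(-0.57)|=0.4300 |R(-0.54)|=0.4600
Bisect:
  x_lo=-2.5929 |R|=1.5929  x_hi=-0.3042 |R|=0.6958
  mid=-1.44858 |R|=0.44858 →hi
  mid=-2.02076 |R|=1.02076 →lo
  mid=-1.73467 |R|=0.73467 →hi
  mid=-1.87771 |R|=0.87771 →hi
  mid=-1.94924 |R|=0.94924 →hi
  mid=-1.98500 |R|=0.98500 →hi
  mid=-2.00288 |R|=1.00288 →lo
  ...
  [-2.00008,-1.99994] ⇒ x*=-2.0000
Interval (-2.0000, 0).

left endpoint -2.0000.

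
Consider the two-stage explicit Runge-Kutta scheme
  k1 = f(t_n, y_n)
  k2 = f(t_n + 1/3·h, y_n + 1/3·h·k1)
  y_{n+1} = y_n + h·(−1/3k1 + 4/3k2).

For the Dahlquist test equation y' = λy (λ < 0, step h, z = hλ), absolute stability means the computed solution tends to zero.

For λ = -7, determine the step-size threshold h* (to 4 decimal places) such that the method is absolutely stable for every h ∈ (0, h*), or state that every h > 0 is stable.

Test eqn y'=λy, z=hλ:
  k1=λy_n ⇒ h·k1=z·y_n;  k2=λ(1+1/3z)y_n ⇒ h·k2=z(1+1/3z)y_n
  y_{n+1}/y_n = 1 − 1/3z + 4/3z(1+1/3z) = 1 + z + 4/9z²
  R(z) = 1 + z + 4/9z².

Solve |R(x)|<1 on ℝ⁻.
x=-1.46: |R|=0.4874
R=1: x+4/9x²=0 ⇒ x=−9/4=-2.2500; min R=1−1/(4·4/9)=0.4375>−1
Confirm numerically:
  x=-1.737: |R|=0.60396 <1
  x=-1.377: |R|=0.46572 <1
  x=-1.202: |R|=0.44014 <1
  x=-1.032: |R|=0.44134 <1
  x=-2.586: |R|=1.38618 >1
  x=-2.460: |R|=1.22960 >1
  x=-2.383: |R|=1.14086 >1
Stable set (-2.2500, 0).

(-2.2500,0); λ=-7 ⇒ h* = (9/4)/7 = 0.3214.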